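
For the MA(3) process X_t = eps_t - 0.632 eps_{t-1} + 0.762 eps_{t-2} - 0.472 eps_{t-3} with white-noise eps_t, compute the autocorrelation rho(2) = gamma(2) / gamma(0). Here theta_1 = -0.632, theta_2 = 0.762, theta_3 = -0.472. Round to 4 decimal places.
\rho(2) = 0.4813

For an MA(q) process with theta_0 = 1, the autocovariance is
  gamma(k) = sigma^2 * sum_{i=0..q-k} theta_i * theta_{i+k},
and rho(k) = gamma(k) / gamma(0). Sigma^2 cancels.
  numerator   = (1)*(0.762) + (-0.632)*(-0.472) = 1.060304.
  denominator = (1)^2 + (-0.632)^2 + (0.762)^2 + (-0.472)^2 = 2.202852.
  rho(2) = 1.060304 / 2.202852 = 0.4813.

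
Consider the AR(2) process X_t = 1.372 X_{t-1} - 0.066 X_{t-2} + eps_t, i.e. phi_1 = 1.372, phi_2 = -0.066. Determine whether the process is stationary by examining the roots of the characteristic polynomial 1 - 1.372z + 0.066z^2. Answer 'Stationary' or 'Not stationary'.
\text{Not stationary}

The AR(p) characteristic polynomial is P(z) = 1 - 1.372z + 0.066z^2.
Stationarity requires all roots to lie outside the unit circle, i.e. |z| > 1 for every root.
Set 1 + (-1.372) z + (0.066) z^2 = 0, i.e. a z^2 + b z + c = 0 with a = 0.066, b = -1.372, c = 1.
Discriminant D = b^2 - 4ac = (-1.372)^2 - 4*(0.066)*1 = 1.882384 - (0.264) = 1.618384.
D >= 0, so the roots are real: z = (-b +/- sqrt(D)) / (2a) = (1.372 +/- 1.272157) / (0.132).
  z_1 = (1.372 + 1.272157) / (0.132) = 20.0315,   |z_1| = 20.0315.
  z_2 = (1.372 - 1.272157) / (0.132) = 0.7564,   |z_2| = 0.7564.
Moduli of all roots: 20.0315, 0.7564.
All moduli strictly greater than 1? No.
Verdict: Not stationary.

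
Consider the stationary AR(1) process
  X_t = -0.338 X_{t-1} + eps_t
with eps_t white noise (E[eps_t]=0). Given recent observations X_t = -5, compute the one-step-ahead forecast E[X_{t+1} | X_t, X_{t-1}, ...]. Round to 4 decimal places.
E[X_{t+1} \mid \mathcal F_t] = 1.6900

For an AR(p) model X_t = c + sum_i phi_i X_{t-i} + eps_t, the
one-step-ahead conditional mean is
  E[X_{t+1} | X_t, ...] = c + sum_i phi_i X_{t+1-i}.
Substitute known values:
  E[X_{t+1} | ...] = (-0.338) * (-5)
                   = 1.6900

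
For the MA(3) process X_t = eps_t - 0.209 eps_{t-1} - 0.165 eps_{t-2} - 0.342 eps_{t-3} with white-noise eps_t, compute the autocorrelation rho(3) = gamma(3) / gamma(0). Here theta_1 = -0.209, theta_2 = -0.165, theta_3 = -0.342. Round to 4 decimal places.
\rho(3) = -0.2879

For an MA(q) process with theta_0 = 1, the autocovariance is
  gamma(k) = sigma^2 * sum_{i=0..q-k} theta_i * theta_{i+k},
and rho(k) = gamma(k) / gamma(0). Sigma^2 cancels.
  numerator   = (1)*(-0.342) = -0.342.
  denominator = (1)^2 + (-0.209)^2 + (-0.165)^2 + (-0.342)^2 = 1.18787.
  rho(3) = -0.342 / 1.18787 = -0.2879.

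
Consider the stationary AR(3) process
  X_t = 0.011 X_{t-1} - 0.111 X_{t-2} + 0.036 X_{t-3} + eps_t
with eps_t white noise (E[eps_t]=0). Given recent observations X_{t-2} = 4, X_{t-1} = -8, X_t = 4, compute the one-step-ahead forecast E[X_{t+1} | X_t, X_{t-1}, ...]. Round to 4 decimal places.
E[X_{t+1} \mid \mathcal F_t] = 1.0760

For an AR(p) model X_t = c + sum_i phi_i X_{t-i} + eps_t, the
one-step-ahead conditional mean is
  E[X_{t+1} | X_t, ...] = c + sum_i phi_i X_{t+1-i}.
Substitute known values:
  E[X_{t+1} | ...] = (0.011) * (4) + (-0.111) * (-8) + (0.036) * (4)
                   = 1.0760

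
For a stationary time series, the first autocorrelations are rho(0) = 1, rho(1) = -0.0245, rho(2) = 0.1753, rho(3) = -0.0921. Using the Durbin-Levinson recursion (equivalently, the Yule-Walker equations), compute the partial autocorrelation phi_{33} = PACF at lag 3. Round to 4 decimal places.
\phi_{33} = -0.0870

The PACF at lag k is phi_{kk}, the last component of the solution
to the Yule-Walker system G_k phi = r_k where
  (G_k)_{ij} = rho(|i - j|), (r_k)_i = rho(i), i,j = 1..k.
Equivalently, Durbin-Levinson gives phi_{kk} iteratively:
  phi_{11} = rho(1)
  phi_{kk} = [rho(k) - sum_{j=1..k-1} phi_{k-1,j} rho(k-j)]
            / [1 - sum_{j=1..k-1} phi_{k-1,j} rho(j)],
  phi_{k,j} = phi_{k-1,j} - phi_{kk} phi_{k-1,k-j},  j = 1..k-1.
Step k = 1:
  phi_11 = rho(1) = -0.0245.
Step k = 2:
  phi_22 = [rho(2) - phi_11 rho(1)] / [1 - phi_11 rho(1)] = [0.1753 - (-0.0245)(-0.0245)] / [1 - (-0.0245)(-0.0245)]
         = 0.17469975 / 0.99939975 = 0.174805.
  Update: phi_21 = phi_11 - phi_22 phi_11 = -0.0245 - (0.174805)(-0.0245) = -0.020217.
Step k = 3:
  phi_33 = [rho(3) - phi_21 rho(2) - phi_22 rho(1)] / [1 - phi_21 rho(1) - phi_22 rho(2)]
    numerator   = -0.0921 - (-0.020217)(0.1753) - (0.174805)(-0.0245) = -0.0842732
    denominator = 1 - (-0.020217)(-0.0245) - (0.174805)(0.1753) = 0.96886142
  phi_33 = -0.0842732 / 0.96886142 = -0.087.
Therefore phi_{33} = -0.0870.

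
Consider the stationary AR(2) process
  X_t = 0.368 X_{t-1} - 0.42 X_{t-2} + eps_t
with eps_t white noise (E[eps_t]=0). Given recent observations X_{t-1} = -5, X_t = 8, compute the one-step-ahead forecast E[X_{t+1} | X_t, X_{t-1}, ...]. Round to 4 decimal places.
E[X_{t+1} \mid \mathcal F_t] = 5.0440

For an AR(p) model X_t = c + sum_i phi_i X_{t-i} + eps_t, the
one-step-ahead conditional mean is
  E[X_{t+1} | X_t, ...] = c + sum_i phi_i X_{t+1-i}.
Substitute known values:
  E[X_{t+1} | ...] = (0.368) * (8) + (-0.42) * (-5)
                   = 5.0440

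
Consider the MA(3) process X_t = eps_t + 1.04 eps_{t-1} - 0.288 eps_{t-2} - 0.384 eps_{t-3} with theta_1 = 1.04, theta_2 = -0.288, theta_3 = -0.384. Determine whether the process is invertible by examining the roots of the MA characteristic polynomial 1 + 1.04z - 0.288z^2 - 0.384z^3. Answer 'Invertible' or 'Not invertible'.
\text{Invertible}

The MA(q) characteristic polynomial is P(z) = 1 + 1.04z - 0.288z^2 - 0.384z^3.
Invertibility requires all roots to lie outside the unit circle, i.e. |z| > 1 for every root.
Degree 3: look for a simple real root z0 first, then factor out (1 - z/z0) and solve the remaining quadratic.
Testing z0 = -1.25: P(-1.25) = 1 + (1.04)(-1.25) + (-0.288)(-1.25)^2 + (-0.384)(-1.25)^3
  = 1 + (-1.3) + (-0.45) + (0.75) = 0.  So z_0 = -1.25 is a root, |z_0| = 1.25.
Divide out the factor (1 + 0.8 z) = (1 - z/z0) (since 1/z0 = -0.8):
  P(z) = (1 + 0.8 z)(1 + (0.24) z + (-0.48) z^2)
  [check: z-coef 0.24 - (-0.8) = 1.04; z^2-coef -0.48 - (-0.8)(0.24) = -0.288; z^3-coef -(-0.8)(-0.48) = -0.384.]
Remaining roots from the quadratic factor 1 + (0.24) z + (-0.48) z^2:
  Set 1 + (0.24) z + (-0.48) z^2 = 0, i.e. a z^2 + b z + c = 0 with a = -0.48, b = 0.24, c = 1.
  Discriminant D = b^2 - 4ac = (0.24)^2 - 4*(-0.48)*1 = 0.0576 - (-1.92) = 1.9776.
  D >= 0, so the roots are real: z = (-b +/- sqrt(D)) / (2a) = (-0.24 +/- 1.406272) / (-0.96).
    z_1 = (-0.24 + 1.406272) / (-0.96) = -1.2149,   |z_1| = 1.2149.
    z_2 = (-0.24 - 1.406272) / (-0.96) = 1.7149,   |z_2| = 1.7149.
Moduli of all roots: 1.2500, 1.2149, 1.7149.
All moduli strictly greater than 1? Yes.
Verdict: Invertible.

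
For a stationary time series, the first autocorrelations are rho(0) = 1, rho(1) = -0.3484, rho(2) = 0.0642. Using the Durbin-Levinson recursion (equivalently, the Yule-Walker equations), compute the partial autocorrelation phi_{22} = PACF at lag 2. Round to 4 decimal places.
\phi_{22} = -0.0651

The PACF at lag k is phi_{kk}, the last component of the solution
to the Yule-Walker system G_k phi = r_k where
  (G_k)_{ij} = rho(|i - j|), (r_k)_i = rho(i), i,j = 1..k.
Equivalently, Durbin-Levinson gives phi_{kk} iteratively:
  phi_{11} = rho(1)
  phi_{kk} = [rho(k) - sum_{j=1..k-1} phi_{k-1,j} rho(k-j)]
            / [1 - sum_{j=1..k-1} phi_{k-1,j} rho(j)],
  phi_{k,j} = phi_{k-1,j} - phi_{kk} phi_{k-1,k-j},  j = 1..k-1.
Step k = 1:
  phi_11 = rho(1) = -0.3484.
Step k = 2:
  phi_22 = [rho(2) - phi_11 rho(1)] / [1 - phi_11 rho(1)] = [0.0642 - (-0.3484)(-0.3484)] / [1 - (-0.3484)(-0.3484)]
         = -0.05718256 / 0.87861744 = -0.0651.
Therefore phi_{22} = -0.0651.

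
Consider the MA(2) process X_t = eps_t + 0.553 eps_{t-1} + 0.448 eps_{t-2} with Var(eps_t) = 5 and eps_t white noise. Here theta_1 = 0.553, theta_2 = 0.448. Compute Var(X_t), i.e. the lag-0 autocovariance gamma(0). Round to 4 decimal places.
\gamma(0) = 7.5326

For an MA(q) process X_t = eps_t + sum_i theta_i eps_{t-i} with
Var(eps_t) = sigma^2, the variance is
  gamma(0) = sigma^2 * (1 + sum_i theta_i^2).
  sum_i theta_i^2 = (0.553)^2 + (0.448)^2 = 0.305809 + 0.200704 = 0.506513.
  gamma(0) = 5 * (1 + 0.506513) = 5 * 1.506513 = 7.532565, which rounds to 7.5326.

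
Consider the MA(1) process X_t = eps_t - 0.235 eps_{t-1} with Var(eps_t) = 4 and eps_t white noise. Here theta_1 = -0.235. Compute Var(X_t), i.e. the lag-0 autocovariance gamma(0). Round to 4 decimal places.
\gamma(0) = 4.2209

For an MA(q) process X_t = eps_t + sum_i theta_i eps_{t-i} with
Var(eps_t) = sigma^2, the variance is
  gamma(0) = sigma^2 * (1 + sum_i theta_i^2).
  sum_i theta_i^2 = (-0.235)^2 = 0.055225.
  gamma(0) = 4 * (1 + 0.055225) = 4 * 1.055225 = 4.2209.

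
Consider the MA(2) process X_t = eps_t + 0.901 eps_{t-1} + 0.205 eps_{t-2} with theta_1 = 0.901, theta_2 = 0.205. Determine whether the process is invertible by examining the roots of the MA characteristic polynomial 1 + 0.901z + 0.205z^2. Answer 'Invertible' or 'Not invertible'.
\text{Invertible}

The MA(q) characteristic polynomial is P(z) = 1 + 0.901z + 0.205z^2.
Invertibility requires all roots to lie outside the unit circle, i.e. |z| > 1 for every root.
Set 1 + (0.901) z + (0.205) z^2 = 0, i.e. a z^2 + b z + c = 0 with a = 0.205, b = 0.901, c = 1.
Discriminant D = b^2 - 4ac = (0.901)^2 - 4*(0.205)*1 = 0.811801 - (0.82) = -0.008199.
D < 0, so the roots are the complex-conjugate pair z = (-b +/- i sqrt(-D)) / (2a) = -2.1976 +/- 0.2208i.
For a conjugate pair |z|^2 = z * conj(z) = (product of roots) = c/a = 1/(0.205) = 4.878049, so |z| = sqrt(4.878049) = 2.2086 for both roots.
Moduli of all roots: 2.2086, 2.2086.
All moduli strictly greater than 1? Yes.
Verdict: Invertible.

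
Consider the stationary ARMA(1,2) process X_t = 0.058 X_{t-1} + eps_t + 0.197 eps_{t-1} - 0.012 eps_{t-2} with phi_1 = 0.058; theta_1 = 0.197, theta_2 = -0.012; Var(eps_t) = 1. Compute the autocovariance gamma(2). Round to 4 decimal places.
\gamma(2) = 0.0028

Multiply the model equation by X_{t-k} and take expectations. With theta_0 = psi_0 = 1 and psi_j the MA(infinity) weights, this gives
  gamma(k) - sum_i phi_i gamma(k-i) = c_k,
  c_k = sigma^2 * sum_{j=k..q} theta_j psi_{j-k}   (c_k = 0 for k > q),
using gamma(-m) = gamma(m).
psi-weights needed (psi_j = theta_j + sum_i phi_i psi_{j-i}):
  psi_1 = theta_1 + phi_1 = 0.197 + (0.058) = 0.255
  psi_2 = theta_2 + phi_1 psi_1 = -0.012 + (0.058)(0.255) = 0.00279
Right-hand sides:
  c_0 = sigma^2 (1 + theta_1 psi_1 + theta_2 psi_2) = 1 * (1 + (0.197)(0.255) + (-0.012)(0.00279)) = 1 * 1.050202 = 1.050202
  c_1 = sigma^2 (theta_1 + theta_2 psi_1) = 1 * (0.197 + (-0.012)(0.255)) = 0.19394
  c_2 = sigma^2 theta_2 = 1 * (-0.012) = -0.012
Equations for k = 0 and k = 1 (AR order 1):
  gamma(0) = phi_1 gamma(1) + c_0
  gamma(1) = phi_1 gamma(0) + c_1
Substituting the second into the first: gamma(0) (1 - phi_1^2) = c_0 + phi_1 c_1, so
  gamma(0) = (c_0 + phi_1 c_1) / (1 - phi_1^2) = (1.050202 + (0.058)(0.19394)) / (1 - (0.058)^2) = 1.06145 / 0.996636 = 1.065033.
  gamma(1) = phi_1 gamma(0) + c_1 = (0.058)(1.065033) + (0.19394) = 0.255712.
For k = 2: gamma(2) = phi_1 gamma(1) + c_2
  = (0.058)(0.255712) + (-0.012) = 0.002831.
Therefore gamma(2) = 0.0028 (to 4 decimal places).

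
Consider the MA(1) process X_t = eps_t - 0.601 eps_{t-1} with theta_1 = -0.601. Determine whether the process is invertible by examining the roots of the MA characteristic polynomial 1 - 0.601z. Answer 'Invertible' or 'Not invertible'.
\text{Invertible}

The MA(q) characteristic polynomial is P(z) = 1 - 0.601z.
Invertibility requires all roots to lie outside the unit circle, i.e. |z| > 1 for every root.
This is linear in z: 1 + (-0.601) z = 0  =>  z = -1/(-0.601) = 1.663894,  |z| = 1.663894.
Moduli of all roots: 1.6639.
All moduli strictly greater than 1? Yes.
Verdict: Invertible.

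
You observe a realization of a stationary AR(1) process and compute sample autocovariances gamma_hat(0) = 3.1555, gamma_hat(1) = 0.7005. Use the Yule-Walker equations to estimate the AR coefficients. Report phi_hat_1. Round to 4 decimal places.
\hat\phi_{1} = 0.2220

The Yule-Walker equations for an AR(p) process read, in matrix form,
  Gamma_p phi = r_p,   with   (Gamma_p)_{ij} = gamma(|i - j|),
                       (r_p)_i = gamma(i),   i,j = 1..p.
Substitute the sample gammas (Toeplitz matrix and right-hand side of size 1):
  Gamma_p = [[3.1555]]
  r_p     = [0.7005]
With p = 1 this is the single equation gamma(0) phi_1 = gamma(1):
  phi_hat_1 = gamma(1) / gamma(0) = 0.7005 / 3.1555 = 0.2220.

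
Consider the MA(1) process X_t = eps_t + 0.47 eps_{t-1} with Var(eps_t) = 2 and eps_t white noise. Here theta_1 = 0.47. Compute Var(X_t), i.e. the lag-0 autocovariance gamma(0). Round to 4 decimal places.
\gamma(0) = 2.4418

For an MA(q) process X_t = eps_t + sum_i theta_i eps_{t-i} with
Var(eps_t) = sigma^2, the variance is
  gamma(0) = sigma^2 * (1 + sum_i theta_i^2).
  sum_i theta_i^2 = (0.47)^2 = 0.2209.
  gamma(0) = 2 * (1 + 0.2209) = 2 * 1.2209 = 2.4418.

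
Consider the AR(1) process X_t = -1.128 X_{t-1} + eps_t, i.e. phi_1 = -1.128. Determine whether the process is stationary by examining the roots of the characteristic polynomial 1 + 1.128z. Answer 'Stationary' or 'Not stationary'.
\text{Not stationary}

The AR(p) characteristic polynomial is P(z) = 1 + 1.128z.
Stationarity requires all roots to lie outside the unit circle, i.e. |z| > 1 for every root.
This is linear in z: 1 + (1.128) z = 0  =>  z = -1/(1.128) = -0.886525,  |z| = 0.886525.
Moduli of all roots: 0.8865.
All moduli strictly greater than 1? No.
Verdict: Not stationary.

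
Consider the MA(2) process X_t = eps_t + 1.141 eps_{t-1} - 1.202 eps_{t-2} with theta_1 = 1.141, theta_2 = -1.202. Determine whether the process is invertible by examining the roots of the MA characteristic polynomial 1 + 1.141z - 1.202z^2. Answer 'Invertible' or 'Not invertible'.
\text{Not invertible}

The MA(q) characteristic polynomial is P(z) = 1 + 1.141z - 1.202z^2.
Invertibility requires all roots to lie outside the unit circle, i.e. |z| > 1 for every root.
Set 1 + (1.141) z + (-1.202) z^2 = 0, i.e. a z^2 + b z + c = 0 with a = -1.202, b = 1.141, c = 1.
Discriminant D = b^2 - 4ac = (1.141)^2 - 4*(-1.202)*1 = 1.301881 - (-4.808) = 6.109881.
D >= 0, so the roots are real: z = (-b +/- sqrt(D)) / (2a) = (-1.141 +/- 2.471817) / (-2.404).
  z_1 = (-1.141 + 2.471817) / (-2.404) = -0.5536,   |z_1| = 0.5536.
  z_2 = (-1.141 - 2.471817) / (-2.404) = 1.5028,   |z_2| = 1.5028.
Moduli of all roots: 0.5536, 1.5028.
All moduli strictly greater than 1? No.
Verdict: Not invertible.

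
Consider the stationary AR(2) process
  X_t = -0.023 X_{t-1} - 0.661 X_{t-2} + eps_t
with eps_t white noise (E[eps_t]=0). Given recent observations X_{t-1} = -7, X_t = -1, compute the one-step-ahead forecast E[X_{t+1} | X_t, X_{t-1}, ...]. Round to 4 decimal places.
E[X_{t+1} \mid \mathcal F_t] = 4.6500

For an AR(p) model X_t = c + sum_i phi_i X_{t-i} + eps_t, the
one-step-ahead conditional mean is
  E[X_{t+1} | X_t, ...] = c + sum_i phi_i X_{t+1-i}.
Substitute known values:
  E[X_{t+1} | ...] = (-0.023) * (-1) + (-0.661) * (-7)
                   = 4.6500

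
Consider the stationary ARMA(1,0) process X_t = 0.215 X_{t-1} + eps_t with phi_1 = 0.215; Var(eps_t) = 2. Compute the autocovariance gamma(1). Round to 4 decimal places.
\gamma(1) = 0.4508

Multiply the model equation by X_{t-k} and take expectations. With theta_0 = psi_0 = 1 and psi_j the MA(infinity) weights, this gives
  gamma(k) - sum_i phi_i gamma(k-i) = c_k,
  c_k = sigma^2 * sum_{j=k..q} theta_j psi_{j-k}   (c_k = 0 for k > q),
using gamma(-m) = gamma(m).
Pure AR (q = 0): c_0 = sigma^2 = 2, c_k = 0 for k >= 1.
Equations for k = 0 and k = 1 (AR order 1):
  gamma(0) = phi_1 gamma(1) + c_0
  gamma(1) = phi_1 gamma(0) + c_1
Substituting the second into the first: gamma(0) (1 - phi_1^2) = c_0 + phi_1 c_1, so
  gamma(0) = c_0 / (1 - phi_1^2) = 2 / (1 - (0.215)^2) = 2 / 0.953775 = 2.096931.
  gamma(1) = phi_1 gamma(0) = (0.215)(2.096931) = 0.45084.
Therefore gamma(1) = 0.4508 (to 4 decimal places).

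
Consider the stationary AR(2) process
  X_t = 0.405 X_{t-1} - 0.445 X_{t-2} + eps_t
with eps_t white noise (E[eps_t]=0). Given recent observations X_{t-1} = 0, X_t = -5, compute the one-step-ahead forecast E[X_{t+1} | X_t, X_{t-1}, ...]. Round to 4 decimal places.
E[X_{t+1} \mid \mathcal F_t] = -2.0250

For an AR(p) model X_t = c + sum_i phi_i X_{t-i} + eps_t, the
one-step-ahead conditional mean is
  E[X_{t+1} | X_t, ...] = c + sum_i phi_i X_{t+1-i}.
Substitute known values:
  E[X_{t+1} | ...] = (0.405) * (-5) + (-0.445) * (0)
                   = -2.0250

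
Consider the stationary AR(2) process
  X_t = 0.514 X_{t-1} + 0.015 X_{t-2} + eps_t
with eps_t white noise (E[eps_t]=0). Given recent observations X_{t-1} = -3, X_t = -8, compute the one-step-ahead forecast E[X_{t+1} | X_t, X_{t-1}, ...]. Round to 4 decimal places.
E[X_{t+1} \mid \mathcal F_t] = -4.1570

For an AR(p) model X_t = c + sum_i phi_i X_{t-i} + eps_t, the
one-step-ahead conditional mean is
  E[X_{t+1} | X_t, ...] = c + sum_i phi_i X_{t+1-i}.
Substitute known values:
  E[X_{t+1} | ...] = (0.514) * (-8) + (0.015) * (-3)
                   = -4.1570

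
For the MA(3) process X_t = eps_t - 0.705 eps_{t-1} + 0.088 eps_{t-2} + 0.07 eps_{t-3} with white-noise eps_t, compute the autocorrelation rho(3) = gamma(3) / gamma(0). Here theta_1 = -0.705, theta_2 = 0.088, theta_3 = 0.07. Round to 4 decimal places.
\rho(3) = 0.0464

For an MA(q) process with theta_0 = 1, the autocovariance is
  gamma(k) = sigma^2 * sum_{i=0..q-k} theta_i * theta_{i+k},
and rho(k) = gamma(k) / gamma(0). Sigma^2 cancels.
  numerator   = (1)*(0.07) = 0.07.
  denominator = (1)^2 + (-0.705)^2 + (0.088)^2 + (0.07)^2 = 1.509669.
  rho(3) = 0.07 / 1.509669 = 0.0464.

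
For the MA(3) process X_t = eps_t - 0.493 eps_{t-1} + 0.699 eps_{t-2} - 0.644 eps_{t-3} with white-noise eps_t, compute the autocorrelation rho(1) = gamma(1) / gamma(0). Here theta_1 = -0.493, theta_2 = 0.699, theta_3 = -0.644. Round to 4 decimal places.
\rho(1) = -0.6000

For an MA(q) process with theta_0 = 1, the autocovariance is
  gamma(k) = sigma^2 * sum_{i=0..q-k} theta_i * theta_{i+k},
and rho(k) = gamma(k) / gamma(0). Sigma^2 cancels.
  numerator   = (1)*(-0.493) + (-0.493)*(0.699) + (0.699)*(-0.644) = -1.287763.
  denominator = (1)^2 + (-0.493)^2 + (0.699)^2 + (-0.644)^2 = 2.146386.
  rho(1) = -1.287763 / 2.146386 = -0.6000.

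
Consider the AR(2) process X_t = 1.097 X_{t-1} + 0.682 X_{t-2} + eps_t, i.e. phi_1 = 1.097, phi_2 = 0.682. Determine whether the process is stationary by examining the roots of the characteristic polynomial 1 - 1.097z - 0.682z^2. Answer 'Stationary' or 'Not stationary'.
\text{Not stationary}

The AR(p) characteristic polynomial is P(z) = 1 - 1.097z - 0.682z^2.
Stationarity requires all roots to lie outside the unit circle, i.e. |z| > 1 for every root.
Set 1 + (-1.097) z + (-0.682) z^2 = 0, i.e. a z^2 + b z + c = 0 with a = -0.682, b = -1.097, c = 1.
Discriminant D = b^2 - 4ac = (-1.097)^2 - 4*(-0.682)*1 = 1.203409 - (-2.728) = 3.931409.
D >= 0, so the roots are real: z = (-b +/- sqrt(D)) / (2a) = (1.097 +/- 1.982778) / (-1.364).
  z_1 = (1.097 + 1.982778) / (-1.364) = -2.2579,   |z_1| = 2.2579.
  z_2 = (1.097 - 1.982778) / (-1.364) = 0.6494,   |z_2| = 0.6494.
Moduli of all roots: 2.2579, 0.6494.
All moduli strictly greater than 1? No.
Verdict: Not stationary.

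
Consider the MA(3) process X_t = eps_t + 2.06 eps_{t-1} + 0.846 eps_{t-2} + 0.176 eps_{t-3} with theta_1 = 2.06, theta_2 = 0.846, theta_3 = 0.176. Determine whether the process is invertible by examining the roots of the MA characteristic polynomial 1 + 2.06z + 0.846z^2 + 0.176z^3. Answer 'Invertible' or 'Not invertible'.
\text{Not invertible}

The MA(q) characteristic polynomial is P(z) = 1 + 2.06z + 0.846z^2 + 0.176z^3.
Invertibility requires all roots to lie outside the unit circle, i.e. |z| > 1 for every root.
Degree 3: look for a simple real root z0 first, then factor out (1 - z/z0) and solve the remaining quadratic.
Testing z0 = -0.625: P(-0.625) = 1 + (2.06)(-0.625) + (0.846)(-0.625)^2 + (0.176)(-0.625)^3
  = 1 + (-1.2875) + (0.330469) + (-0.042969) = 0.  So z_0 = -0.625 is a root, |z_0| = 0.625.
Divide out the factor (1 + 1.6 z) = (1 - z/z0) (since 1/z0 = -1.6):
  P(z) = (1 + 1.6 z)(1 + (0.46) z + (0.11) z^2)
  [check: z-coef 0.46 - (-1.6) = 2.06; z^2-coef 0.11 - (-1.6)(0.46) = 0.846; z^3-coef -(-1.6)(0.11) = 0.176.]
Remaining roots from the quadratic factor 1 + (0.46) z + (0.11) z^2:
  Set 1 + (0.46) z + (0.11) z^2 = 0, i.e. a z^2 + b z + c = 0 with a = 0.11, b = 0.46, c = 1.
  Discriminant D = b^2 - 4ac = (0.46)^2 - 4*(0.11)*1 = 0.2116 - (0.44) = -0.2284.
  D < 0, so the roots are the complex-conjugate pair z = (-b +/- i sqrt(-D)) / (2a) = -2.0909 +/- 2.1723i.
  For a conjugate pair |z|^2 = z * conj(z) = (product of roots) = c/a = 1/(0.11) = 9.090909, so |z| = sqrt(9.090909) = 3.0151 for both roots.
Moduli of all roots: 0.6250, 3.0151, 3.0151.
All moduli strictly greater than 1? No.
Verdict: Not invertible.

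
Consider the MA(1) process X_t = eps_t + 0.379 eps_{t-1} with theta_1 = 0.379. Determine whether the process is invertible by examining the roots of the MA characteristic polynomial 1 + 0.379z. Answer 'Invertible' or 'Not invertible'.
\text{Invertible}

The MA(q) characteristic polynomial is P(z) = 1 + 0.379z.
Invertibility requires all roots to lie outside the unit circle, i.e. |z| > 1 for every root.
This is linear in z: 1 + (0.379) z = 0  =>  z = -1/(0.379) = -2.638522,  |z| = 2.638522.
Moduli of all roots: 2.6385.
All moduli strictly greater than 1? Yes.
Verdict: Invertible.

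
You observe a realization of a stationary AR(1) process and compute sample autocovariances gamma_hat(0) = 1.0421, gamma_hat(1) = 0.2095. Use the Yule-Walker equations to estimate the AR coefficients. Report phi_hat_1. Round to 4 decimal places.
\hat\phi_{1} = 0.2010

The Yule-Walker equations for an AR(p) process read, in matrix form,
  Gamma_p phi = r_p,   with   (Gamma_p)_{ij} = gamma(|i - j|),
                       (r_p)_i = gamma(i),   i,j = 1..p.
Substitute the sample gammas (Toeplitz matrix and right-hand side of size 1):
  Gamma_p = [[1.0421]]
  r_p     = [0.2095]
With p = 1 this is the single equation gamma(0) phi_1 = gamma(1):
  phi_hat_1 = gamma(1) / gamma(0) = 0.2095 / 1.0421 = 0.2010.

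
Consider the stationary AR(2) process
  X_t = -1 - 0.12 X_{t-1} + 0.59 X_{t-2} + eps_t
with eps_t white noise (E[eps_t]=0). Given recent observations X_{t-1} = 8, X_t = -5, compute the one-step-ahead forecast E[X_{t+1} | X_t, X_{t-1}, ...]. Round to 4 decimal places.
E[X_{t+1} \mid \mathcal F_t] = 4.3200

For an AR(p) model X_t = c + sum_i phi_i X_{t-i} + eps_t, the
one-step-ahead conditional mean is
  E[X_{t+1} | X_t, ...] = c + sum_i phi_i X_{t+1-i}.
Substitute known values:
  E[X_{t+1} | ...] = -1 + (-0.12) * (-5) + (0.59) * (8)
                   = 4.3200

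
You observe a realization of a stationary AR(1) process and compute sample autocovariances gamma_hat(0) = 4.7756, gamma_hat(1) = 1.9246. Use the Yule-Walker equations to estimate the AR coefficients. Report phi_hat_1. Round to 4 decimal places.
\hat\phi_{1} = 0.4030

The Yule-Walker equations for an AR(p) process read, in matrix form,
  Gamma_p phi = r_p,   with   (Gamma_p)_{ij} = gamma(|i - j|),
                       (r_p)_i = gamma(i),   i,j = 1..p.
Substitute the sample gammas (Toeplitz matrix and right-hand side of size 1):
  Gamma_p = [[4.7756]]
  r_p     = [1.9246]
With p = 1 this is the single equation gamma(0) phi_1 = gamma(1):
  phi_hat_1 = gamma(1) / gamma(0) = 1.9246 / 4.7756 = 0.4030.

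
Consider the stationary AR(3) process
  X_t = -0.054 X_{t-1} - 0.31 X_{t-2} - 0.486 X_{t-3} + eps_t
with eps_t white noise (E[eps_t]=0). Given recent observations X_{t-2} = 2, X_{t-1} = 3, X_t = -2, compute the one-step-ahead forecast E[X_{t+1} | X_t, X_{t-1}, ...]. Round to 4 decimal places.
E[X_{t+1} \mid \mathcal F_t] = -1.7940

For an AR(p) model X_t = c + sum_i phi_i X_{t-i} + eps_t, the
one-step-ahead conditional mean is
  E[X_{t+1} | X_t, ...] = c + sum_i phi_i X_{t+1-i}.
Substitute known values:
  E[X_{t+1} | ...] = (-0.054) * (-2) + (-0.31) * (3) + (-0.486) * (2)
                   = -1.7940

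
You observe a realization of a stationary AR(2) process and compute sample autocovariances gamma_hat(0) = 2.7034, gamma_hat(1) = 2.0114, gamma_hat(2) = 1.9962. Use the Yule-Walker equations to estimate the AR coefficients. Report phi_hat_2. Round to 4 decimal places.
\hat\phi_{2} = 0.4140

The Yule-Walker equations for an AR(p) process read, in matrix form,
  Gamma_p phi = r_p,   with   (Gamma_p)_{ij} = gamma(|i - j|),
                       (r_p)_i = gamma(i),   i,j = 1..p.
Substitute the sample gammas (Toeplitz matrix and right-hand side of size 2):
  Gamma_p = [[2.7034, 2.0114], [2.0114, 2.7034]]
  r_p     = [2.0114, 1.9962]
Written out:
  2.7034 phi_1 + 2.0114 phi_2 = 2.0114
  2.0114 phi_1 + 2.7034 phi_2 = 1.9962
Solve by Cramer's rule:
  det = gamma(0)^2 - gamma(1)^2 = (2.7034)^2 - (2.0114)^2 = 7.30837156 - 4.04572996 = 3.2626416
  phi_hat_1 = [gamma(1) gamma(0) - gamma(1) gamma(2)] / det = [(2.0114)(2.7034) - (2.0114)(1.9962)] / 3.2626416 = 1.42246208 / 3.2626416 = 0.436
  phi_hat_2 = [gamma(0) gamma(2) - gamma(1)^2] / det = [(2.7034)(1.9962) - (2.0114)^2] / 3.2626416 = 1.35079712 / 3.2626416 = 0.414
So phi_hat = [0.4360, 0.4140].
Therefore phi_hat_2 = 0.4140.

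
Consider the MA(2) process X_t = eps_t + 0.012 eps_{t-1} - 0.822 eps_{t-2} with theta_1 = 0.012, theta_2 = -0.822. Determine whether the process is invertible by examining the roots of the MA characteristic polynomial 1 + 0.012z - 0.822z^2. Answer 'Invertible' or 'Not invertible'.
\text{Invertible}

The MA(q) characteristic polynomial is P(z) = 1 + 0.012z - 0.822z^2.
Invertibility requires all roots to lie outside the unit circle, i.e. |z| > 1 for every root.
Set 1 + (0.012) z + (-0.822) z^2 = 0, i.e. a z^2 + b z + c = 0 with a = -0.822, b = 0.012, c = 1.
Discriminant D = b^2 - 4ac = (0.012)^2 - 4*(-0.822)*1 = 0.000144 - (-3.288) = 3.288144.
D >= 0, so the roots are real: z = (-b +/- sqrt(D)) / (2a) = (-0.012 +/- 1.813324) / (-1.644).
  z_1 = (-0.012 + 1.813324) / (-1.644) = -1.0957,   |z_1| = 1.0957.
  z_2 = (-0.012 - 1.813324) / (-1.644) = 1.1103,   |z_2| = 1.1103.
Moduli of all roots: 1.0957, 1.1103.
All moduli strictly greater than 1? Yes.
Verdict: Invertible.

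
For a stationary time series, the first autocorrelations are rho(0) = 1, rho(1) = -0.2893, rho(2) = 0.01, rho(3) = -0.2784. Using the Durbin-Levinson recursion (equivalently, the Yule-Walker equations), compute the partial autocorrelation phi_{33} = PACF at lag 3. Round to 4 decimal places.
\phi_{33} = -0.3279

The PACF at lag k is phi_{kk}, the last component of the solution
to the Yule-Walker system G_k phi = r_k where
  (G_k)_{ij} = rho(|i - j|), (r_k)_i = rho(i), i,j = 1..k.
Equivalently, Durbin-Levinson gives phi_{kk} iteratively:
  phi_{11} = rho(1)
  phi_{kk} = [rho(k) - sum_{j=1..k-1} phi_{k-1,j} rho(k-j)]
            / [1 - sum_{j=1..k-1} phi_{k-1,j} rho(j)],
  phi_{k,j} = phi_{k-1,j} - phi_{kk} phi_{k-1,k-j},  j = 1..k-1.
Step k = 1:
  phi_11 = rho(1) = -0.2893.
Step k = 2:
  phi_22 = [rho(2) - phi_11 rho(1)] / [1 - phi_11 rho(1)] = [0.01 - (-0.2893)(-0.2893)] / [1 - (-0.2893)(-0.2893)]
         = -0.07369449 / 0.91630551 = -0.080426.
  Update: phi_21 = phi_11 - phi_22 phi_11 = -0.2893 - (-0.080426)(-0.2893) = -0.312567.
Step k = 3:
  phi_33 = [rho(3) - phi_21 rho(2) - phi_22 rho(1)] / [1 - phi_21 rho(1) - phi_22 rho(2)]
    numerator   = -0.2784 - (-0.312567)(0.01) - (-0.080426)(-0.2893) = -0.29854148
    denominator = 1 - (-0.312567)(-0.2893) - (-0.080426)(0.01) = 0.91037858
  phi_33 = -0.29854148 / 0.91037858 = -0.3279.
Therefore phi_{33} = -0.3279.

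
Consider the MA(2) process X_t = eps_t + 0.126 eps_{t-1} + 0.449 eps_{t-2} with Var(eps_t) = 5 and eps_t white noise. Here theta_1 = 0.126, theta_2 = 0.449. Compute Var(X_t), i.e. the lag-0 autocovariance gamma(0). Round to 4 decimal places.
\gamma(0) = 6.0874

For an MA(q) process X_t = eps_t + sum_i theta_i eps_{t-i} with
Var(eps_t) = sigma^2, the variance is
  gamma(0) = sigma^2 * (1 + sum_i theta_i^2).
  sum_i theta_i^2 = (0.126)^2 + (0.449)^2 = 0.015876 + 0.201601 = 0.217477.
  gamma(0) = 5 * (1 + 0.217477) = 5 * 1.217477 = 6.087385, which rounds to 6.0874.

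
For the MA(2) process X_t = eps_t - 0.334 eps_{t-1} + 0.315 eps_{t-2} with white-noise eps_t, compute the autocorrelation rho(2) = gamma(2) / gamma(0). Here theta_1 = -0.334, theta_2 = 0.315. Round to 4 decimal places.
\rho(2) = 0.2602

For an MA(q) process with theta_0 = 1, the autocovariance is
  gamma(k) = sigma^2 * sum_{i=0..q-k} theta_i * theta_{i+k},
and rho(k) = gamma(k) / gamma(0). Sigma^2 cancels.
  numerator   = (1)*(0.315) = 0.315.
  denominator = (1)^2 + (-0.334)^2 + (0.315)^2 = 1.210781.
  rho(2) = 0.315 / 1.210781 = 0.2602.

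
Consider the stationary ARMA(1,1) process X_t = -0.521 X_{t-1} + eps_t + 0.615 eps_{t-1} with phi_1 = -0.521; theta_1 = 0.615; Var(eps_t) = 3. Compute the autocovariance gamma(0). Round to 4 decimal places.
\gamma(0) = 3.0364

Multiply the model equation by X_{t-k} and take expectations. With theta_0 = psi_0 = 1 and psi_j the MA(infinity) weights, this gives
  gamma(k) - sum_i phi_i gamma(k-i) = c_k,
  c_k = sigma^2 * sum_{j=k..q} theta_j psi_{j-k}   (c_k = 0 for k > q),
using gamma(-m) = gamma(m).
psi-weights needed (psi_j = theta_j + sum_i phi_i psi_{j-i}):
  psi_1 = theta_1 + phi_1 = 0.615 + (-0.521) = 0.094
Right-hand sides:
  c_0 = sigma^2 (1 + theta_1 psi_1) = 3 * (1 + (0.615)(0.094)) = 3 * 1.05781 = 3.17343
  c_1 = sigma^2 theta_1 = 3 * (0.615) = 1.845
  c_2 = 0
Equations for k = 0 and k = 1 (AR order 1):
  gamma(0) = phi_1 gamma(1) + c_0
  gamma(1) = phi_1 gamma(0) + c_1
Substituting the second into the first: gamma(0) (1 - phi_1^2) = c_0 + phi_1 c_1, so
  gamma(0) = (c_0 + phi_1 c_1) / (1 - phi_1^2) = (3.17343 + (-0.521)(1.845)) / (1 - (-0.521)^2) = 2.212185 / 0.728559 = 3.036384.
Therefore gamma(0) = 3.0364 (to 4 decimal places).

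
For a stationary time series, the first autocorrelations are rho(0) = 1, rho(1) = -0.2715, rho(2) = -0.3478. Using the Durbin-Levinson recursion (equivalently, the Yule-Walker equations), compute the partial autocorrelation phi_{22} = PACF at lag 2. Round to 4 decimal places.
\phi_{22} = -0.4551

The PACF at lag k is phi_{kk}, the last component of the solution
to the Yule-Walker system G_k phi = r_k where
  (G_k)_{ij} = rho(|i - j|), (r_k)_i = rho(i), i,j = 1..k.
Equivalently, Durbin-Levinson gives phi_{kk} iteratively:
  phi_{11} = rho(1)
  phi_{kk} = [rho(k) - sum_{j=1..k-1} phi_{k-1,j} rho(k-j)]
            / [1 - sum_{j=1..k-1} phi_{k-1,j} rho(j)],
  phi_{k,j} = phi_{k-1,j} - phi_{kk} phi_{k-1,k-j},  j = 1..k-1.
Step k = 1:
  phi_11 = rho(1) = -0.2715.
Step k = 2:
  phi_22 = [rho(2) - phi_11 rho(1)] / [1 - phi_11 rho(1)] = [-0.3478 - (-0.2715)(-0.2715)] / [1 - (-0.2715)(-0.2715)]
         = -0.42151225 / 0.92628775 = -0.4551.
Therefore phi_{22} = -0.4551.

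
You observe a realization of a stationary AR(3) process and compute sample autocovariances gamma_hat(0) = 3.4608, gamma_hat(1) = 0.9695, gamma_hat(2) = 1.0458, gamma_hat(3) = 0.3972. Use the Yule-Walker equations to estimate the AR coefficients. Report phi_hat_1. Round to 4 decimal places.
\hat\phi_{1} = 0.2170

The Yule-Walker equations for an AR(p) process read, in matrix form,
  Gamma_p phi = r_p,   with   (Gamma_p)_{ij} = gamma(|i - j|),
                       (r_p)_i = gamma(i),   i,j = 1..p.
Substitute the sample gammas (Toeplitz matrix and right-hand side of size 3):
  Gamma_p = [[3.4608, 0.9695, 1.0458], [0.9695, 3.4608, 0.9695], [1.0458, 0.9695, 3.4608]]
  r_p     = [0.9695, 1.0458, 0.3972]
Written out (R1..R3):
  (R1) 3.4608 phi_1 + 0.9695 phi_2 + 1.0458 phi_3 = 0.9695
  (R2) 0.9695 phi_1 + 3.4608 phi_2 + 0.9695 phi_3 = 1.0458
  (R3) 1.0458 phi_1 + 0.9695 phi_2 + 3.4608 phi_3 = 0.3972
Gaussian elimination:
  R2 <- R2 - (0.9695/3.4608) R1 = R2 - (0.280138) R1:  3.189207 phi_2 + 0.676532 phi_3 = 0.774207
  R3 <- R3 - (1.0458/3.4608) R1 = R3 - (0.302184) R1:  0.676532 phi_2 + 3.144775 phi_3 = 0.104232
  R3 <- R3 - (0.676532/3.189207) R2 = R3 - (0.212132) R2:  3.001261 phi_3 = -0.060002
Back-substitution:
  phi_hat_3 = -0.060002 / 3.001261 = -0.019992
  phi_hat_2 = (0.774207 - (0.676532)(-0.019992)) / 3.189207 = 0.246999
  phi_hat_1 = (0.9695 - (0.9695)(0.246999) - (1.0458)(-0.019992)) / 3.4608 = 0.216985
So phi_hat = [0.2170, 0.2470, -0.0200].
Therefore phi_hat_1 = 0.2170.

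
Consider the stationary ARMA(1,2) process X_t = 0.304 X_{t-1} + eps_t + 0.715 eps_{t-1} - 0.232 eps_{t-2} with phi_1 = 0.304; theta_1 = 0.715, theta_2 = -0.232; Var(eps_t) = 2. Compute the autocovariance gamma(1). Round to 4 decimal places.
\gamma(1) = 2.2006

Multiply the model equation by X_{t-k} and take expectations. With theta_0 = psi_0 = 1 and psi_j the MA(infinity) weights, this gives
  gamma(k) - sum_i phi_i gamma(k-i) = c_k,
  c_k = sigma^2 * sum_{j=k..q} theta_j psi_{j-k}   (c_k = 0 for k > q),
using gamma(-m) = gamma(m).
psi-weights needed (psi_j = theta_j + sum_i phi_i psi_{j-i}):
  psi_1 = theta_1 + phi_1 = 0.715 + (0.304) = 1.019
  psi_2 = theta_2 + phi_1 psi_1 = -0.232 + (0.304)(1.019) = 0.077776
Right-hand sides:
  c_0 = sigma^2 (1 + theta_1 psi_1 + theta_2 psi_2) = 2 * (1 + (0.715)(1.019) + (-0.232)(0.077776)) = 2 * 1.710541 = 3.421082
  c_1 = sigma^2 (theta_1 + theta_2 psi_1) = 2 * (0.715 + (-0.232)(1.019)) = 0.957184
  c_2 = sigma^2 theta_2 = 2 * (-0.232) = -0.464
Equations for k = 0 and k = 1 (AR order 1):
  gamma(0) = phi_1 gamma(1) + c_0
  gamma(1) = phi_1 gamma(0) + c_1
Substituting the second into the first: gamma(0) (1 - phi_1^2) = c_0 + phi_1 c_1, so
  gamma(0) = (c_0 + phi_1 c_1) / (1 - phi_1^2) = (3.421082 + (0.304)(0.957184)) / (1 - (0.304)^2) = 3.712066 / 0.907584 = 4.090052.
  gamma(1) = phi_1 gamma(0) + c_1 = (0.304)(4.090052) + (0.957184) = 2.20056.
Therefore gamma(1) = 2.2006 (to 4 decimal places).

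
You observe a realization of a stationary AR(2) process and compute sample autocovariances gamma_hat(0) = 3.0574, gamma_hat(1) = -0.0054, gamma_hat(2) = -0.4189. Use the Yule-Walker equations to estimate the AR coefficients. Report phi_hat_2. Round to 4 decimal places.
\hat\phi_{2} = -0.1370

The Yule-Walker equations for an AR(p) process read, in matrix form,
  Gamma_p phi = r_p,   with   (Gamma_p)_{ij} = gamma(|i - j|),
                       (r_p)_i = gamma(i),   i,j = 1..p.
Substitute the sample gammas (Toeplitz matrix and right-hand side of size 2):
  Gamma_p = [[3.0574, -0.0054], [-0.0054, 3.0574]]
  r_p     = [-0.0054, -0.4189]
Written out:
  3.0574 phi_1 - 0.0054 phi_2 = -0.0054
  -0.0054 phi_1 + 3.0574 phi_2 = -0.4189
Solve by Cramer's rule:
  det = gamma(0)^2 - gamma(1)^2 = (3.0574)^2 - (-0.0054)^2 = 9.34769476 - 0.00002916 = 9.3476656
  phi_hat_1 = [gamma(1) gamma(0) - gamma(1) gamma(2)] / det = [(-0.0054)(3.0574) - (-0.0054)(-0.4189)] / 9.3476656 = -0.01877202 / 9.3476656 = -0.002
  phi_hat_2 = [gamma(0) gamma(2) - gamma(1)^2] / det = [(3.0574)(-0.4189) - (-0.0054)^2] / 9.3476656 = -1.28077402 / 9.3476656 = -0.137
So phi_hat = [-0.0020, -0.1370].
Therefore phi_hat_2 = -0.1370.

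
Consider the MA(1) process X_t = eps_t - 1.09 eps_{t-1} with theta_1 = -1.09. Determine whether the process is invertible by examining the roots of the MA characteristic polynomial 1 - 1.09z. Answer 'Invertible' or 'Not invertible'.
\text{Not invertible}

The MA(q) characteristic polynomial is P(z) = 1 - 1.09z.
Invertibility requires all roots to lie outside the unit circle, i.e. |z| > 1 for every root.
This is linear in z: 1 + (-1.09) z = 0  =>  z = -1/(-1.09) = 0.917431,  |z| = 0.917431.
Moduli of all roots: 0.9174.
All moduli strictly greater than 1? No.
Verdict: Not invertible.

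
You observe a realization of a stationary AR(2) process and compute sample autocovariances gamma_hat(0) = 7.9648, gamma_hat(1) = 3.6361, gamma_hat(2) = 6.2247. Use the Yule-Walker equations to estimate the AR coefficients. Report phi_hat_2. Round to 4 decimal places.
\hat\phi_{2} = 0.7240

The Yule-Walker equations for an AR(p) process read, in matrix form,
  Gamma_p phi = r_p,   with   (Gamma_p)_{ij} = gamma(|i - j|),
                       (r_p)_i = gamma(i),   i,j = 1..p.
Substitute the sample gammas (Toeplitz matrix and right-hand side of size 2):
  Gamma_p = [[7.9648, 3.6361], [3.6361, 7.9648]]
  r_p     = [3.6361, 6.2247]
Written out:
  7.9648 phi_1 + 3.6361 phi_2 = 3.6361
  3.6361 phi_1 + 7.9648 phi_2 = 6.2247
Solve by Cramer's rule:
  det = gamma(0)^2 - gamma(1)^2 = (7.9648)^2 - (3.6361)^2 = 63.43803904 - 13.22122321 = 50.21681583
  phi_hat_1 = [gamma(1) gamma(0) - gamma(1) gamma(2)] / det = [(3.6361)(7.9648) - (3.6361)(6.2247)] / 50.21681583 = 6.32717761 / 50.21681583 = 0.126
  phi_hat_2 = [gamma(0) gamma(2) - gamma(1)^2] / det = [(7.9648)(6.2247) - (3.6361)^2] / 50.21681583 = 36.35726735 / 50.21681583 = 0.724
So phi_hat = [0.1260, 0.7240].
Therefore phi_hat_2 = 0.7240.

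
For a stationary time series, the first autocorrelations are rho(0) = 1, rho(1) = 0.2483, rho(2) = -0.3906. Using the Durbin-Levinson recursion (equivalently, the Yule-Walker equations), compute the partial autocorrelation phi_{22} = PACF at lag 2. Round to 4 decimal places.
\phi_{22} = -0.4820

The PACF at lag k is phi_{kk}, the last component of the solution
to the Yule-Walker system G_k phi = r_k where
  (G_k)_{ij} = rho(|i - j|), (r_k)_i = rho(i), i,j = 1..k.
Equivalently, Durbin-Levinson gives phi_{kk} iteratively:
  phi_{11} = rho(1)
  phi_{kk} = [rho(k) - sum_{j=1..k-1} phi_{k-1,j} rho(k-j)]
            / [1 - sum_{j=1..k-1} phi_{k-1,j} rho(j)],
  phi_{k,j} = phi_{k-1,j} - phi_{kk} phi_{k-1,k-j},  j = 1..k-1.
Step k = 1:
  phi_11 = rho(1) = 0.2483.
Step k = 2:
  phi_22 = [rho(2) - phi_11 rho(1)] / [1 - phi_11 rho(1)] = [-0.3906 - (0.2483)(0.2483)] / [1 - (0.2483)(0.2483)]
         = -0.45225289 / 0.93834711 = -0.482.
Therefore phi_{22} = -0.4820.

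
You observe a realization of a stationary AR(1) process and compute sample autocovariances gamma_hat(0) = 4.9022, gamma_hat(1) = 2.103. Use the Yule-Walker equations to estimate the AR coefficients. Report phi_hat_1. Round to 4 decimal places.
\hat\phi_{1} = 0.4290

The Yule-Walker equations for an AR(p) process read, in matrix form,
  Gamma_p phi = r_p,   with   (Gamma_p)_{ij} = gamma(|i - j|),
                       (r_p)_i = gamma(i),   i,j = 1..p.
Substitute the sample gammas (Toeplitz matrix and right-hand side of size 1):
  Gamma_p = [[4.9022]]
  r_p     = [2.103]
With p = 1 this is the single equation gamma(0) phi_1 = gamma(1):
  phi_hat_1 = gamma(1) / gamma(0) = 2.103 / 4.9022 = 0.4290.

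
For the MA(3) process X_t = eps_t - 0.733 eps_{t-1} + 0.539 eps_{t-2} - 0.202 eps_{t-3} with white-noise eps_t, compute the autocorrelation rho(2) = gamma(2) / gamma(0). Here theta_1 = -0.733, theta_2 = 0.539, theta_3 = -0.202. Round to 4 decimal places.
\rho(2) = 0.3677

For an MA(q) process with theta_0 = 1, the autocovariance is
  gamma(k) = sigma^2 * sum_{i=0..q-k} theta_i * theta_{i+k},
and rho(k) = gamma(k) / gamma(0). Sigma^2 cancels.
  numerator   = (1)*(0.539) + (-0.733)*(-0.202) = 0.687066.
  denominator = (1)^2 + (-0.733)^2 + (0.539)^2 + (-0.202)^2 = 1.868614.
  rho(2) = 0.687066 / 1.868614 = 0.3677.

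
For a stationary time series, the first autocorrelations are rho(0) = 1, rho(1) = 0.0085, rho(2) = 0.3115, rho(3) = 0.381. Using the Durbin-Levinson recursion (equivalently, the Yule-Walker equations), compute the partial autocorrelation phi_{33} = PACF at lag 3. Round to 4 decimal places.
\phi_{33} = 0.4170

The PACF at lag k is phi_{kk}, the last component of the solution
to the Yule-Walker system G_k phi = r_k where
  (G_k)_{ij} = rho(|i - j|), (r_k)_i = rho(i), i,j = 1..k.
Equivalently, Durbin-Levinson gives phi_{kk} iteratively:
  phi_{11} = rho(1)
  phi_{kk} = [rho(k) - sum_{j=1..k-1} phi_{k-1,j} rho(k-j)]
            / [1 - sum_{j=1..k-1} phi_{k-1,j} rho(j)],
  phi_{k,j} = phi_{k-1,j} - phi_{kk} phi_{k-1,k-j},  j = 1..k-1.
Step k = 1:
  phi_11 = rho(1) = 0.0085.
Step k = 2:
  phi_22 = [rho(2) - phi_11 rho(1)] / [1 - phi_11 rho(1)] = [0.3115 - (0.0085)(0.0085)] / [1 - (0.0085)(0.0085)]
         = 0.31142775 / 0.99992775 = 0.31145.
  Update: phi_21 = phi_11 - phi_22 phi_11 = 0.0085 - (0.31145)(0.0085) = 0.005853.
Step k = 3:
  phi_33 = [rho(3) - phi_21 rho(2) - phi_22 rho(1)] / [1 - phi_21 rho(1) - phi_22 rho(2)]
    numerator   = 0.381 - (0.005853)(0.3115) - (0.31145)(0.0085) = 0.37652957
    denominator = 1 - (0.005853)(0.0085) - (0.31145)(0.3115) = 0.9029335
  phi_33 = 0.37652957 / 0.9029335 = 0.417.
Therefore phi_{33} = 0.4170.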